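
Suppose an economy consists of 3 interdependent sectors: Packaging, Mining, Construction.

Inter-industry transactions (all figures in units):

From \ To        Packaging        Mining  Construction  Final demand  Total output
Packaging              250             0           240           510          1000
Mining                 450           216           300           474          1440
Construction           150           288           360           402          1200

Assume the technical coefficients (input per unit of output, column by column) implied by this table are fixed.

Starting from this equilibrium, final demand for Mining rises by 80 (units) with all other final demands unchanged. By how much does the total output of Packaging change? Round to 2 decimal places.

Δx_P = 8.76

Technical coefficients a_ij = z_ij / X_j:
  a_PP = 250/1000 = 0.25, a_MP = 450/1000 = 0.45, a_CP = 150/1000 = 0.15
  a_PM = 0/1440 = 0.00, a_MM = 216/1440 = 0.15, a_CM = 288/1440 = 0.20
  a_PC = 240/1200 = 0.20, a_MC = 300/1200 = 0.25, a_CC = 360/1200 = 0.30
I − A =
  [   0.75     0.00    -0.20]
  [  -0.45     0.85    -0.25]
  [  -0.15    -0.20     0.70]
Cofactors of I−A, C_ij = (−1)^(i+j)·(minor ij) (rows/columns in the sector order above):
  C_11 = (0.85)(0.70) − (-0.25)(-0.20) = 0.5450
  C_12 = −[(-0.45)(0.70) − (-0.25)(-0.15)] = 0.3525
  C_13 = (-0.45)(-0.20) − (0.85)(-0.15) = 0.2175
  C_21 = −[(0.00)(0.70) − (-0.20)(-0.20)] = 0.0400
  C_22 = (0.75)(0.70) − (-0.20)(-0.15) = 0.4950
  C_23 = −[(0.75)(-0.20) − (0.00)(-0.15)] = 0.1500
  C_31 = (0.00)(-0.25) − (-0.20)(0.85) = 0.1700
  C_32 = −[(0.75)(-0.25) − (-0.20)(-0.45)] = 0.2775
  C_33 = (0.75)(0.85) − (0.00)(-0.45) = 0.6375
det(I−A) = Σ_j (I−A)_1j·C_1j = (0.75)(0.5450) + (0.00)(0.3525) + (-0.20)(0.2175) = 0.36525
adj(I−A) = Cᵀ =
  [ 0.5450   0.0400   0.1700]
  [ 0.3525   0.4950   0.2775]
  [ 0.2175   0.1500   0.6375]
(I − A)⁻¹ = adj(I−A) / det(I−A) ≈
  [   1.4921     0.1095     0.4654]
  [   0.9651     1.3552     0.7598]
  [   0.5955     0.4107     1.7454]
Δx = (I − A)⁻¹ Δd with Δd having +80 in the Mining component and 0 elsewhere.
So Δx_P = L_PM · (+80), where L_PM = adj(I−A)_PM / det(I−A) = 0.0400 / 0.36525.
Δx_P = 0.0400 × (+80) / 0.36525 = 3.20 / 0.36525 ≈ 8.76.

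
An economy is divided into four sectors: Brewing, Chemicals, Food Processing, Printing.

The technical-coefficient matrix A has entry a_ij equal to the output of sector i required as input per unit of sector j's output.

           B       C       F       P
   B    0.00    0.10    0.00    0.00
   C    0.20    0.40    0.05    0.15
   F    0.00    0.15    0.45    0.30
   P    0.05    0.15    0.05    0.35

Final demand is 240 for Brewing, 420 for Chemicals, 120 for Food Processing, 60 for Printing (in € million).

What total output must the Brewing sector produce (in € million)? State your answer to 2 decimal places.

I − A =
  [   1.00    -0.10     0.00     0.00]
  [  -0.20     0.60    -0.05    -0.15]
  [   0.00    -0.15     0.55    -0.30]
  [  -0.05    -0.15    -0.05     0.65]
Compute the cofactors C_ij = (−1)^(i+j)·(3×3 minor ij) of I−A; the adjugate is their transpose:
adj(I−A) = Cᵀ =
  [ 0.184875   0.034250   0.004000   0.009750]
  [ 0.073375   0.342500   0.040000   0.097500]
  [ 0.038625   0.144000   0.353750   0.196500]
  [ 0.034125   0.092750   0.036750   0.311500]
det(I−A) = Σ_j (I−A)_1j·C_1j = (1.00)(0.184875) + (-0.10)(0.073375) + (0.00)(0.038625) + (0.00)(0.034125) = 0.1775375
(I − A)⁻¹ = adj(I−A) / det(I−A) ≈
  [   1.0413     0.1929     0.0225     0.0549]
  [   0.4133     1.9292     0.2253     0.5492]
  [   0.2176     0.8111     1.9925     1.1068]
  [   0.1922     0.5224     0.2070     1.7546]
x = (I − A)⁻¹ d = adj(I−A)·d / det(I−A), with det(I−A) = 0.1775375:
  x_B = (0.184875·240 + 0.034250·420 + 0.004000·120 + 0.009750·60) / 0.1775375 = 59.82 / 0.1775375 ≈ 336.94
  x_C = (0.073375·240 + 0.342500·420 + 0.040000·120 + 0.097500·60) / 0.1775375 = 172.11 / 0.1775375 ≈ 969.43
  x_F = (0.038625·240 + 0.144000·420 + 0.353750·120 + 0.196500·60) / 0.1775375 = 123.99 / 0.1775375 ≈ 698.39
  x_P = (0.034125·240 + 0.092750·420 + 0.036750·120 + 0.311500·60) / 0.1775375 = 70.245 / 0.1775375 ≈ 395.66

x_B = 336.94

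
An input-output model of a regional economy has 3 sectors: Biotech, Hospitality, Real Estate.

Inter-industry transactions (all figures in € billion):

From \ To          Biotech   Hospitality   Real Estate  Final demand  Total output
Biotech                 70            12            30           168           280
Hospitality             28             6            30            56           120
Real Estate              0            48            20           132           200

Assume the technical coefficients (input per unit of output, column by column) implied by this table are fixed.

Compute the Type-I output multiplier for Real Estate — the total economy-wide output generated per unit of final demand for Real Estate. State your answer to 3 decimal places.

m_R = 1.699

Technical coefficients a_ij = z_ij / X_j:
  a_BB = 70/280 = 0.25, a_HB = 28/280 = 0.10, a_RB = 0/280 = 0.00
  a_BH = 12/120 = 0.10, a_HH = 6/120 = 0.05, a_RH = 48/120 = 0.40
  a_BR = 30/200 = 0.15, a_HR = 30/200 = 0.15, a_RR = 20/200 = 0.10
I − A =
  [   0.75    -0.10    -0.15]
  [  -0.10     0.95    -0.15]
  [   0.00    -0.40     0.90]
Cofactors of I−A, C_ij = (−1)^(i+j)·(minor ij) (rows/columns in the sector order above):
  C_11 = (0.95)(0.90) − (-0.15)(-0.40) = 0.7950
  C_12 = −[(-0.10)(0.90) − (-0.15)(0.00)] = 0.0900
  C_13 = (-0.10)(-0.40) − (0.95)(0.00) = 0.0400
  C_21 = −[(-0.10)(0.90) − (-0.15)(-0.40)] = 0.1500
  C_22 = (0.75)(0.90) − (-0.15)(0.00) = 0.6750
  C_23 = −[(0.75)(-0.40) − (-0.10)(0.00)] = 0.3000
  C_31 = (-0.10)(-0.15) − (-0.15)(0.95) = 0.1575
  C_32 = −[(0.75)(-0.15) − (-0.15)(-0.10)] = 0.1275
  C_33 = (0.75)(0.95) − (-0.10)(-0.10) = 0.7025
det(I−A) = Σ_j (I−A)_1j·C_1j = (0.75)(0.7950) + (-0.10)(0.0900) + (-0.15)(0.0400) = 0.58125
adj(I−A) = Cᵀ =
  [ 0.7950   0.1500   0.1575]
  [ 0.0900   0.6750   0.1275]
  [ 0.0400   0.3000   0.7025]
(I − A)⁻¹ = adj(I−A) / det(I−A) ≈
  [   1.3677     0.2581     0.2710]
  [   0.1548     1.1613     0.2194]
  [   0.0688     0.5161     1.2086]
The output multiplier for sector j is the column-j sum of the Leontief inverse (I − A)⁻¹ = adj(I−A) / det(I−A).
Column R of adj(I−A): (0.1575, 0.1275, 0.7025); det(I−A) = 0.58125.
m_R = (0.1575 + 0.1275 + 0.7025) / 0.58125 = 0.9875 / 0.58125 ≈ 1.699.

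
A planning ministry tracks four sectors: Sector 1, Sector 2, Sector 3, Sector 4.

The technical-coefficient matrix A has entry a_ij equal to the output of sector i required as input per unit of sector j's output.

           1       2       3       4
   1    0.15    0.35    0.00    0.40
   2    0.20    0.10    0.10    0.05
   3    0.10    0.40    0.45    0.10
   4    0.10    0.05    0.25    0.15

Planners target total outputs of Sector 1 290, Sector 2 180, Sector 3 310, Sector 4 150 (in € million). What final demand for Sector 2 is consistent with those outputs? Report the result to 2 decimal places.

d_2 = 65.50

I − A =
  [   0.85    -0.35     0.00    -0.40]
  [  -0.20     0.90    -0.10    -0.05]
  [  -0.10    -0.40     0.55    -0.10]
  [  -0.10    -0.05    -0.25     0.85]
d = (I − A) x:
  d_1 = (+0.85)·290 + (-0.35)·180 + (+0.00)·310 + (-0.40)·150 = 123.50
  d_2 = (-0.20)·290 + (+0.90)·180 + (-0.10)·310 + (-0.05)·150 = 65.50
  d_3 = (-0.10)·290 + (-0.40)·180 + (+0.55)·310 + (-0.10)·150 = 54.50
  d_4 = (-0.10)·290 + (-0.05)·180 + (-0.25)·310 + (+0.85)·150 = 12.00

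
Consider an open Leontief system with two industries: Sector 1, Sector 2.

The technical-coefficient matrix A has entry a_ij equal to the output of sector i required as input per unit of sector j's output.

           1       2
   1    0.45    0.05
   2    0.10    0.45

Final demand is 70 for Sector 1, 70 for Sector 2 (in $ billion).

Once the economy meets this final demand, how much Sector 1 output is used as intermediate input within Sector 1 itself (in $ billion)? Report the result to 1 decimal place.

z_11 = 63.5

I − A =
  [   0.55    -0.05]
  [  -0.10     0.55]
det(I−A) = (0.55)(0.55) − (-0.05)(-0.10) = 0.2975
adj(I−A) = [[0.55, 0.05], [0.10, 0.55]]
(I − A)⁻¹ = adj(I−A) / det(I−A) ≈
  [   1.8487     0.1681]
  [   0.3361     1.8487]
First solve x = (I − A)⁻¹ d = adj(I−A)·d / det(I−A); in particular x_1 = (0.55·70 + 0.05·70) / 0.2975 = 42.00 / 0.2975 ≈ 141.176.
Intermediate flow from 1 to 1: z_11 = a_11 · x_1 = 0.45 × 42.00 / 0.2975 = 18.90 / 0.2975 ≈ 63.5.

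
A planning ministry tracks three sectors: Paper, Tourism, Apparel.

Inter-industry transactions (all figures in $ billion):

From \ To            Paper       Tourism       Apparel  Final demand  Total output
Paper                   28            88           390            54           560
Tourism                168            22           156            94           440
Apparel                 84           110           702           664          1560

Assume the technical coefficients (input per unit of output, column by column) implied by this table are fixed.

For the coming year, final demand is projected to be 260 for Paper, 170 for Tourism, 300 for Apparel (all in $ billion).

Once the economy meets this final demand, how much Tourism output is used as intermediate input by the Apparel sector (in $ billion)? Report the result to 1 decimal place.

z_23 = 92.8

Technical coefficients a_ij = z_ij / X_j:
  a_11 = 28/560 = 0.05, a_21 = 168/560 = 0.30, a_31 = 84/560 = 0.15
  a_12 = 88/440 = 0.20, a_22 = 22/440 = 0.05, a_32 = 110/440 = 0.25
  a_13 = 390/1560 = 0.25, a_23 = 156/1560 = 0.10, a_33 = 702/1560 = 0.45
I − A =
  [   0.95    -0.20    -0.25]
  [  -0.30     0.95    -0.10]
  [  -0.15    -0.25     0.55]
Cofactors of I−A, C_ij = (−1)^(i+j)·(minor ij) (rows/columns in the sector order above):
  C_11 = (0.95)(0.55) − (-0.10)(-0.25) = 0.4975
  C_12 = −[(-0.30)(0.55) − (-0.10)(-0.15)] = 0.1800
  C_13 = (-0.30)(-0.25) − (0.95)(-0.15) = 0.2175
  C_21 = −[(-0.20)(0.55) − (-0.25)(-0.25)] = 0.1725
  C_22 = (0.95)(0.55) − (-0.25)(-0.15) = 0.4850
  C_23 = −[(0.95)(-0.25) − (-0.20)(-0.15)] = 0.2675
  C_31 = (-0.20)(-0.10) − (-0.25)(0.95) = 0.2575
  C_32 = −[(0.95)(-0.10) − (-0.25)(-0.30)] = 0.1700
  C_33 = (0.95)(0.95) − (-0.20)(-0.30) = 0.8425
det(I−A) = Σ_j (I−A)_1j·C_1j = (0.95)(0.4975) + (-0.20)(0.1800) + (-0.25)(0.2175) = 0.38225
adj(I−A) = Cᵀ =
  [ 0.4975   0.1725   0.2575]
  [ 0.1800   0.4850   0.1700]
  [ 0.2175   0.2675   0.8425]
(I − A)⁻¹ = adj(I−A) / det(I−A) ≈
  [   1.3015     0.4513     0.6736]
  [   0.4709     1.2688     0.4447]
  [   0.5690     0.6998     2.2041]
First solve x = (I − A)⁻¹ d = adj(I−A)·d / det(I−A); in particular x_3 = (0.2175·260 + 0.2675·170 + 0.8425·300) / 0.38225 = 354.775 / 0.38225 ≈ 928.123.
Intermediate flow from 2 to 3: z_23 = a_23 · x_3 = 0.10 × 354.775 / 0.38225 = 35.4775 / 0.38225 ≈ 92.8.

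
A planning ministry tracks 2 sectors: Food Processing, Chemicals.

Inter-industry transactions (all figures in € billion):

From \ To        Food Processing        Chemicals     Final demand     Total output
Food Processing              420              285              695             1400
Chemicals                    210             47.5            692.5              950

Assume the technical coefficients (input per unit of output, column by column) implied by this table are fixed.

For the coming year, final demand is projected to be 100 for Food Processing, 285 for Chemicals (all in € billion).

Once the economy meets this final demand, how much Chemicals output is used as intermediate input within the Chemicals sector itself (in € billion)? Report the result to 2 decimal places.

z_22 = 17.30

Technical coefficients a_ij = z_ij / X_j:
  a_11 = 420/1400 = 0.30, a_21 = 210/1400 = 0.15
  a_12 = 285/950 = 0.30, a_22 = 47.5/950 = 0.05
I − A =
  [   0.70    -0.30]
  [  -0.15     0.95]
det(I−A) = (0.70)(0.95) − (-0.30)(-0.15) = 0.6200
adj(I−A) = [[0.95, 0.30], [0.15, 0.70]]
(I − A)⁻¹ = adj(I−A) / det(I−A) ≈
  [   1.5323     0.4839]
  [   0.2419     1.1290]
First solve x = (I − A)⁻¹ d = adj(I−A)·d / det(I−A); in particular x_2 = (0.15·100 + 0.70·285) / 0.6200 = 214.50 / 0.6200 ≈ 345.9677.
Intermediate flow from 2 to 2: z_22 = a_22 · x_2 = 0.05 × 214.50 / 0.6200 = 10.725 / 0.6200 ≈ 17.30.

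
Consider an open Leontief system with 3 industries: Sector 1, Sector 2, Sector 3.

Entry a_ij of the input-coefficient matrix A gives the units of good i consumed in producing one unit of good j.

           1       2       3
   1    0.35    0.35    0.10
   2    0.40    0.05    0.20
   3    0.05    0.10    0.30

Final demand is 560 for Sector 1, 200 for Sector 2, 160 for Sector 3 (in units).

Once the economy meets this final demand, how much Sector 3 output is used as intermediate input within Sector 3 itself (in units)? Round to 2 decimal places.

z_33 = 137.77

I − A =
  [   0.65    -0.35    -0.10]
  [  -0.40     0.95    -0.20]
  [  -0.05    -0.10     0.70]
Cofactors of I−A, C_ij = (−1)^(i+j)·(minor ij) (rows/columns in the sector order above):
  C_11 = (0.95)(0.70) − (-0.20)(-0.10) = 0.6450
  C_12 = −[(-0.40)(0.70) − (-0.20)(-0.05)] = 0.2900
  C_13 = (-0.40)(-0.10) − (0.95)(-0.05) = 0.0875
  C_21 = −[(-0.35)(0.70) − (-0.10)(-0.10)] = 0.2550
  C_22 = (0.65)(0.70) − (-0.10)(-0.05) = 0.4500
  C_23 = −[(0.65)(-0.10) − (-0.35)(-0.05)] = 0.0825
  C_31 = (-0.35)(-0.20) − (-0.10)(0.95) = 0.1650
  C_32 = −[(0.65)(-0.20) − (-0.10)(-0.40)] = 0.1700
  C_33 = (0.65)(0.95) − (-0.35)(-0.40) = 0.4775
det(I−A) = Σ_j (I−A)_1j·C_1j = (0.65)(0.6450) + (-0.35)(0.2900) + (-0.10)(0.0875) = 0.3090
adj(I−A) = Cᵀ =
  [ 0.6450   0.2550   0.1650]
  [ 0.2900   0.4500   0.1700]
  [ 0.0875   0.0825   0.4775]
(I − A)⁻¹ = adj(I−A) / det(I−A) ≈
  [   2.0874     0.8252     0.5340]
  [   0.9385     1.4563     0.5502]
  [   0.2832     0.2670     1.5453]
First solve x = (I − A)⁻¹ d = adj(I−A)·d / det(I−A); in particular x_3 = (0.0875·560 + 0.0825·200 + 0.4775·160) / 0.3090 = 141.90 / 0.3090 ≈ 459.2233.
Intermediate flow from 3 to 3: z_33 = a_33 · x_3 = 0.30 × 141.90 / 0.3090 = 42.57 / 0.3090 ≈ 137.77.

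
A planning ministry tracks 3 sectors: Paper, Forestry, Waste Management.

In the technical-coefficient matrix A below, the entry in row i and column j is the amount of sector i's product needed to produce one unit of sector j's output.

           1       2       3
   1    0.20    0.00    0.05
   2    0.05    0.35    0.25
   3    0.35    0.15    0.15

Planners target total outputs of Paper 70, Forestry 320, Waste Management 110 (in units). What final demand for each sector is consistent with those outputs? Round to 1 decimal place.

I − A =
  [   0.80     0.00    -0.05]
  [  -0.05     0.65    -0.25]
  [  -0.35    -0.15     0.85]
d = (I − A) x:
  d_1 = (+0.80)·70 + (+0.00)·320 + (-0.05)·110 = 50.5
  d_2 = (-0.05)·70 + (+0.65)·320 + (-0.25)·110 = 177.0
  d_3 = (-0.35)·70 + (-0.15)·320 + (+0.85)·110 = 21.0

d_1 = 50.5, d_2 = 177.0, d_3 = 21.0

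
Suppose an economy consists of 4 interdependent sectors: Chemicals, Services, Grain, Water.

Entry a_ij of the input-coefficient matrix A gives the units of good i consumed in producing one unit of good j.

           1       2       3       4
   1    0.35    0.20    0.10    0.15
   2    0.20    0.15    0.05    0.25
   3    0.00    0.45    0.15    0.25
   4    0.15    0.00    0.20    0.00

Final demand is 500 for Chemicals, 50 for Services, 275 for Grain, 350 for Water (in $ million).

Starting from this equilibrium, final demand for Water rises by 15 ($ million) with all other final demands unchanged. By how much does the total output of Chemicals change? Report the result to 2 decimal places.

Δx_1 = 8.01

I − A =
  [   0.65    -0.20    -0.10    -0.15]
  [  -0.20     0.85    -0.05    -0.25]
  [   0.00    -0.45     0.85    -0.25]
  [  -0.15     0.00    -0.20     1.00]
Compute the cofactors C_ij = (−1)^(i+j)·(3×3 minor ij) of I−A; the adjugate is their transpose:
adj(I−A) = Cᵀ =
  [ 0.635000   0.218500   0.130500   0.182500]
  [ 0.193750   0.497125   0.093625   0.176750]
  [ 0.138750   0.289875   0.485875   0.214750]
  [ 0.123000   0.090750   0.116750   0.412000]
det(I−A) = Σ_j (I−A)_1j·C_1j = (0.65)(0.635000) + (-0.20)(0.193750) + (-0.10)(0.138750) + (-0.15)(0.123000) = 0.341675
(I − A)⁻¹ = adj(I−A) / det(I−A) ≈
  [   1.8585     0.6395     0.3819     0.5341]
  [   0.5671     1.4550     0.2740     0.5173]
  [   0.4061     0.8484     1.4220     0.6285]
  [   0.3600     0.2656     0.3417     1.2058]
Δx = (I − A)⁻¹ Δd with Δd having +15 in the Water component and 0 elsewhere.
So Δx_1 = L_14 · (+15), where L_14 = adj(I−A)_14 / det(I−A) = 0.182500 / 0.341675.
Δx_1 = 0.182500 × (+15) / 0.341675 = 2.7375 / 0.341675 ≈ 8.01.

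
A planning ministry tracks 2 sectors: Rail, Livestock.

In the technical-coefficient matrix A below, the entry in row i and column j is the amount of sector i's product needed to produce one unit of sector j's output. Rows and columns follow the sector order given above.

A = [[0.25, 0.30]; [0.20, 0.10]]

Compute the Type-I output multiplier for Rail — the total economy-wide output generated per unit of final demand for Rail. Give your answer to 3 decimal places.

m_R = 1.789

I − A =
  [   0.75    -0.30]
  [  -0.20     0.90]
det(I−A) = (0.75)(0.90) − (-0.30)(-0.20) = 0.6150
adj(I−A) = [[0.90, 0.30], [0.20, 0.75]]
(I − A)⁻¹ = adj(I−A) / det(I−A) ≈
  [   1.4634     0.4878]
  [   0.3252     1.2195]
The output multiplier for sector j is the column-j sum of the Leontief inverse (I − A)⁻¹ = adj(I−A) / det(I−A).
Column R of adj(I−A): (0.90, 0.20); det(I−A) = 0.6150.
m_R = (0.90 + 0.20) / 0.6150 = 1.10 / 0.6150 ≈ 1.789.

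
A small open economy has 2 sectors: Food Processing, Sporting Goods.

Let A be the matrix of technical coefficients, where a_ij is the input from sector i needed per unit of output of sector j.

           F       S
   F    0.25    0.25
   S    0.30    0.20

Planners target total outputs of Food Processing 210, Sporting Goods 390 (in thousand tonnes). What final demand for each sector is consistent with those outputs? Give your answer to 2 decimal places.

I − A =
  [   0.75    -0.25]
  [  -0.30     0.80]
d = (I − A) x:
  d_F = (+0.75)·210 + (-0.25)·390 = 60.00
  d_S = (-0.30)·210 + (+0.80)·390 = 249.00

d_F = 60.00, d_S = 249.00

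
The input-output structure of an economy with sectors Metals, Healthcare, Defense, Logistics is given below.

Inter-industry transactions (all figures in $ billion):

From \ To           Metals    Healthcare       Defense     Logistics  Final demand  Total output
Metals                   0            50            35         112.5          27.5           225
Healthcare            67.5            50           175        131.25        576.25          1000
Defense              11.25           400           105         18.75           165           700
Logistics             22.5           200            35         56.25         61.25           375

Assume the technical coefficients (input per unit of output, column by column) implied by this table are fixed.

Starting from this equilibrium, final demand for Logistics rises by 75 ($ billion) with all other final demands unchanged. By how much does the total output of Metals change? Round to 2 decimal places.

Δx_1 = 37.90

Technical coefficients a_ij = z_ij / X_j:
  a_11 = 0/225 = 0.00, a_21 = 67.5/225 = 0.30, a_31 = 11.25/225 = 0.05, a_41 = 22.5/225 = 0.10
  a_12 = 50/1000 = 0.05, a_22 = 50/1000 = 0.05, a_32 = 400/1000 = 0.40, a_42 = 200/1000 = 0.20
  a_13 = 35/700 = 0.05, a_23 = 175/700 = 0.25, a_33 = 105/700 = 0.15, a_43 = 35/700 = 0.05
  a_14 = 112.5/375 = 0.30, a_24 = 131.25/375 = 0.35, a_34 = 18.75/375 = 0.05, a_44 = 56.25/375 = 0.15
I − A =
  [   1.00    -0.05    -0.05    -0.30]
  [  -0.30     0.95    -0.25    -0.35]
  [  -0.05    -0.40     0.85    -0.05]
  [  -0.10    -0.20    -0.05     0.85]
Compute the cofactors C_ij = (−1)^(i+j)·(3×3 minor ij) of I−A; the adjugate is their transpose:
adj(I−A) = Cᵀ =
  [ 0.530000   0.110500   0.077625   0.237125]
  [ 0.258500   0.691375   0.241500   0.390125]
  [ 0.160625   0.343375   0.676500   0.237875]
  [ 0.132625   0.195875   0.105750   0.685750]
det(I−A) = Σ_j (I−A)_1j·C_1j = (1.00)(0.530000) + (-0.05)(0.258500) + (-0.05)(0.160625) + (-0.30)(0.132625) = 0.46925625
(I − A)⁻¹ = adj(I−A) / det(I−A) ≈
  [   1.1294     0.2355     0.1654     0.5053]
  [   0.5509     1.4733     0.5146     0.8314]
  [   0.3423     0.7317     1.4416     0.5069]
  [   0.2826     0.4174     0.2254     1.4614]
Δx = (I − A)⁻¹ Δd with Δd having +75 in the Logistics component and 0 elsewhere.
So Δx_1 = L_14 · (+75), where L_14 = adj(I−A)_14 / det(I−A) = 0.237125 / 0.46925625.
Δx_1 = 0.237125 × (+75) / 0.46925625 = 17.784375 / 0.46925625 ≈ 37.90.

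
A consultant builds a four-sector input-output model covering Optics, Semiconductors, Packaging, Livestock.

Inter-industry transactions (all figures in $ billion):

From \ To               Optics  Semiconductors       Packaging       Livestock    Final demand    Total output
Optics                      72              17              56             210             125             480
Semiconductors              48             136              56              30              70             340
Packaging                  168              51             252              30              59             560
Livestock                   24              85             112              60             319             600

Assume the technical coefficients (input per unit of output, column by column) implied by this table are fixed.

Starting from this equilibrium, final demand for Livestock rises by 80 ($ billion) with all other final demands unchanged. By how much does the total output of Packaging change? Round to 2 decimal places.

Technical coefficients a_ij = z_ij / X_j:
  a_OO = 72/480 = 0.15, a_SO = 48/480 = 0.10, a_PO = 168/480 = 0.35, a_LO = 24/480 = 0.05
  a_OS = 17/340 = 0.05, a_SS = 136/340 = 0.40, a_PS = 51/340 = 0.15, a_LS = 85/340 = 0.25
  a_OP = 56/560 = 0.10, a_SP = 56/560 = 0.10, a_PP = 252/560 = 0.45, a_LP = 112/560 = 0.20
  a_OL = 210/600 = 0.35, a_SL = 30/600 = 0.05, a_PL = 30/600 = 0.05, a_LL = 60/600 = 0.10
I − A =
  [   0.85    -0.05    -0.10    -0.35]
  [  -0.10     0.60    -0.10    -0.05]
  [  -0.35    -0.15     0.55    -0.05]
  [  -0.05    -0.25    -0.20     0.90]
Compute the cofactors C_ij = (−1)^(i+j)·(3×3 minor ij) of I−A; the adjugate is their transpose:
adj(I−A) = Cᵀ =
  [ 0.267875   0.097625   0.108500   0.115625]
  [ 0.085125   0.346375   0.099500   0.057875]
  [ 0.201250   0.169250   0.424500   0.111250]
  [ 0.083250   0.139250   0.128000   0.240750]
det(I−A) = Σ_j (I−A)_1j·C_1j = (0.85)(0.267875) + (-0.05)(0.085125) + (-0.10)(0.201250) + (-0.35)(0.083250) = 0.174175
(I − A)⁻¹ = adj(I−A) / det(I−A) ≈
  [   1.5380     0.5605     0.6229     0.6638]
  [   0.4887     1.9887     0.5713     0.3323]
  [   1.1554     0.9717     2.4372     0.6387]
  [   0.4780     0.7995     0.7349     1.3822]
Δx = (I − A)⁻¹ Δd with Δd having +80 in the Livestock component and 0 elsewhere.
So Δx_P = L_PL · (+80), where L_PL = adj(I−A)_PL / det(I−A) = 0.111250 / 0.174175.
Δx_P = 0.111250 × (+80) / 0.174175 = 8.90 / 0.174175 ≈ 51.10.

Δx_P = 51.10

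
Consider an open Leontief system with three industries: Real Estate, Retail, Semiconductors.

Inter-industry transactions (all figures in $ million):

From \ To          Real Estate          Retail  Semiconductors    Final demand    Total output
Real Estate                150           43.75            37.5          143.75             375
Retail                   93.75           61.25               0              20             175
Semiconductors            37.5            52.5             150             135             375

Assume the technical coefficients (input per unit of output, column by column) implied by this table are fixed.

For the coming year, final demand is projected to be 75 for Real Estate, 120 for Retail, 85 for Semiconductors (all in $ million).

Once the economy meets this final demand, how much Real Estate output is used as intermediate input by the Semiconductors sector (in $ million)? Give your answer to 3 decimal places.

Technical coefficients a_ij = z_ij / X_j:
  a_11 = 150/375 = 0.40, a_21 = 93.75/375 = 0.25, a_31 = 37.5/375 = 0.10
  a_12 = 43.75/175 = 0.25, a_22 = 61.25/175 = 0.35, a_32 = 52.5/175 = 0.30
  a_13 = 37.5/375 = 0.10, a_23 = 0/375 = 0.00, a_33 = 150/375 = 0.40
I − A =
  [   0.60    -0.25    -0.10]
  [  -0.25     0.65     0.00]
  [  -0.10    -0.30     0.60]
Cofactors of I−A, C_ij = (−1)^(i+j)·(minor ij) (rows/columns in the sector order above):
  C_11 = (0.65)(0.60) − (0.00)(-0.30) = 0.3900
  C_12 = −[(-0.25)(0.60) − (0.00)(-0.10)] = 0.1500
  C_13 = (-0.25)(-0.30) − (0.65)(-0.10) = 0.1400
  C_21 = −[(-0.25)(0.60) − (-0.10)(-0.30)] = 0.1800
  C_22 = (0.60)(0.60) − (-0.10)(-0.10) = 0.3500
  C_23 = −[(0.60)(-0.30) − (-0.25)(-0.10)] = 0.2050
  C_31 = (-0.25)(0.00) − (-0.10)(0.65) = 0.0650
  C_32 = −[(0.60)(0.00) − (-0.10)(-0.25)] = 0.0250
  C_33 = (0.60)(0.65) − (-0.25)(-0.25) = 0.3275
det(I−A) = Σ_j (I−A)_1j·C_1j = (0.60)(0.3900) + (-0.25)(0.1500) + (-0.10)(0.1400) = 0.1825
adj(I−A) = Cᵀ =
  [ 0.3900   0.1800   0.0650]
  [ 0.1500   0.3500   0.0250]
  [ 0.1400   0.2050   0.3275]
(I − A)⁻¹ = adj(I−A) / det(I−A) ≈
  [   2.1370     0.9863     0.3562]
  [   0.8219     1.9178     0.1370]
  [   0.7671     1.1233     1.7945]
First solve x = (I − A)⁻¹ d = adj(I−A)·d / det(I−A); in particular x_3 = (0.1400·75 + 0.2050·120 + 0.3275·85) / 0.1825 = 62.9375 / 0.1825 ≈ 344.86301.
Intermediate flow from 1 to 3: z_13 = a_13 · x_3 = 0.10 × 62.9375 / 0.1825 = 6.29375 / 0.1825 ≈ 34.486.

z_13 = 34.486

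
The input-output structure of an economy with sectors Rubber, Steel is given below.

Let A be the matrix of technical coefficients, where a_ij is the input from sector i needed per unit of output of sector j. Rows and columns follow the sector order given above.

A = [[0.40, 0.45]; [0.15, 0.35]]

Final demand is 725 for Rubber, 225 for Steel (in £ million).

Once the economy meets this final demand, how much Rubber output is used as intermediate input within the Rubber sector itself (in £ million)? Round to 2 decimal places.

I − A =
  [   0.60    -0.45]
  [  -0.15     0.65]
det(I−A) = (0.60)(0.65) − (-0.45)(-0.15) = 0.3225
adj(I−A) = [[0.65, 0.45], [0.15, 0.60]]
(I − A)⁻¹ = adj(I−A) / det(I−A) ≈
  [   2.0155     1.3953]
  [   0.4651     1.8605]
First solve x = (I − A)⁻¹ d = adj(I−A)·d / det(I−A); in particular x_R = (0.65·725 + 0.45·225) / 0.3225 = 572.50 / 0.3225 ≈ 1775.1938.
Intermediate flow from R to R: z_RR = a_RR · x_R = 0.40 × 572.50 / 0.3225 = 229.00 / 0.3225 ≈ 710.08.

z_RR = 710.08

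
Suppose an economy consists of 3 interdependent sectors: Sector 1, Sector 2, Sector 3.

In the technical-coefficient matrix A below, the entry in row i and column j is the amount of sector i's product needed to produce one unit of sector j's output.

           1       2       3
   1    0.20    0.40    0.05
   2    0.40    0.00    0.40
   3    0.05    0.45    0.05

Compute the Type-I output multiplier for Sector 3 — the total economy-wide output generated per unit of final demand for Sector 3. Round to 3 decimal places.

m_3 = 2.677

I − A =
  [   0.80    -0.40    -0.05]
  [  -0.40     1.00    -0.40]
  [  -0.05    -0.45     0.95]
Cofactors of I−A, C_ij = (−1)^(i+j)·(minor ij) (rows/columns in the sector order above):
  C_11 = (1.00)(0.95) − (-0.40)(-0.45) = 0.7700
  C_12 = −[(-0.40)(0.95) − (-0.40)(-0.05)] = 0.4000
  C_13 = (-0.40)(-0.45) − (1.00)(-0.05) = 0.2300
  C_21 = −[(-0.40)(0.95) − (-0.05)(-0.45)] = 0.4025
  C_22 = (0.80)(0.95) − (-0.05)(-0.05) = 0.7575
  C_23 = −[(0.80)(-0.45) − (-0.40)(-0.05)] = 0.3800
  C_31 = (-0.40)(-0.40) − (-0.05)(1.00) = 0.2100
  C_32 = −[(0.80)(-0.40) − (-0.05)(-0.40)] = 0.3400
  C_33 = (0.80)(1.00) − (-0.40)(-0.40) = 0.6400
det(I−A) = Σ_j (I−A)_1j·C_1j = (0.80)(0.7700) + (-0.40)(0.4000) + (-0.05)(0.2300) = 0.4445
adj(I−A) = Cᵀ =
  [ 0.7700   0.4025   0.2100]
  [ 0.4000   0.7575   0.3400]
  [ 0.2300   0.3800   0.6400]
(I − A)⁻¹ = adj(I−A) / det(I−A) ≈
  [   1.7323     0.9055     0.4724]
  [   0.8999     1.7042     0.7649]
  [   0.5174     0.8549     1.4398]
The output multiplier for sector j is the column-j sum of the Leontief inverse (I − A)⁻¹ = adj(I−A) / det(I−A).
Column 3 of adj(I−A): (0.2100, 0.3400, 0.6400); det(I−A) = 0.4445.
m_3 = (0.2100 + 0.3400 + 0.6400) / 0.4445 = 1.19 / 0.4445 ≈ 2.677.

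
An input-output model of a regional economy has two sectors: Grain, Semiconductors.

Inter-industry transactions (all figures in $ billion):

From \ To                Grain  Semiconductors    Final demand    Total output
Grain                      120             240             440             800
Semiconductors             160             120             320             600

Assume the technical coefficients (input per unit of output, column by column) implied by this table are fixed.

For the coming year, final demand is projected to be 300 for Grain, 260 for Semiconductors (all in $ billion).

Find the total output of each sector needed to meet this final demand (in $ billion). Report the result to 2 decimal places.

Technical coefficients a_ij = z_ij / X_j:
  a_GG = 120/800 = 0.15, a_SG = 160/800 = 0.20
  a_GS = 240/600 = 0.40, a_SS = 120/600 = 0.20
I − A =
  [   0.85    -0.40]
  [  -0.20     0.80]
det(I−A) = (0.85)(0.80) − (-0.40)(-0.20) = 0.6000
adj(I−A) = [[0.80, 0.40], [0.20, 0.85]]
(I − A)⁻¹ = adj(I−A) / det(I−A) ≈
  [   1.3333     0.6667]
  [   0.3333     1.4167]
x = (I − A)⁻¹ d = adj(I−A)·d / det(I−A), with det(I−A) = 0.6000:
  x_G = (0.80·300 + 0.40·260) / 0.6000 = 344.00 / 0.6000 ≈ 573.33
  x_S = (0.20·300 + 0.85·260) / 0.6000 = 281.00 / 0.6000 ≈ 468.33

x_G = 573.33, x_S = 468.33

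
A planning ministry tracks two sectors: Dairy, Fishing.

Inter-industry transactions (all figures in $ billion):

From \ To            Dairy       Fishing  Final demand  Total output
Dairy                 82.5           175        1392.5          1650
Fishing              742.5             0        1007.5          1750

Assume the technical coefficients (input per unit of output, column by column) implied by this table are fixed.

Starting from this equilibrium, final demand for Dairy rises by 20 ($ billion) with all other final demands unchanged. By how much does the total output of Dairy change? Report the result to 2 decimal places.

Δx_D = 22.10

Technical coefficients a_ij = z_ij / X_j:
  a_DD = 82.5/1650 = 0.05, a_FD = 742.5/1650 = 0.45
  a_DF = 175/1750 = 0.10, a_FF = 0/1750 = 0.00
I − A =
  [   0.95    -0.10]
  [  -0.45     1.00]
det(I−A) = (0.95)(1.00) − (-0.10)(-0.45) = 0.9050
adj(I−A) = [[1.00, 0.10], [0.45, 0.95]]
(I − A)⁻¹ = adj(I−A) / det(I−A) ≈
  [   1.1050     0.1105]
  [   0.4972     1.0497]
Δx = (I − A)⁻¹ Δd with Δd having +20 in the Dairy component and 0 elsewhere.
So Δx_D = L_DD · (+20), where L_DD = adj(I−A)_DD / det(I−A) = 1.00 / 0.9050.
Δx_D = 1.00 × (+20) / 0.9050 = 20.00 / 0.9050 ≈ 22.10.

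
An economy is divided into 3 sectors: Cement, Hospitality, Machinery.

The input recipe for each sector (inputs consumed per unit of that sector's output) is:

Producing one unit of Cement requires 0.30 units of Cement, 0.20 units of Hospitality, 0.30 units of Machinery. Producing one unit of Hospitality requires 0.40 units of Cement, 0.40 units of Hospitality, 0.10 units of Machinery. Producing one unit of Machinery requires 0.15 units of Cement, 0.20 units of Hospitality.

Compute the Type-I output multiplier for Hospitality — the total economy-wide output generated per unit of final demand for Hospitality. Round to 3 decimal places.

m_H = 4.632

I − A =
  [   0.70    -0.40    -0.15]
  [  -0.20     0.60    -0.20]
  [  -0.30    -0.10     1.00]
Cofactors of I−A, C_ij = (−1)^(i+j)·(minor ij) (rows/columns in the sector order above):
  C_11 = (0.60)(1.00) − (-0.20)(-0.10) = 0.5800
  C_12 = −[(-0.20)(1.00) − (-0.20)(-0.30)] = 0.2600
  C_13 = (-0.20)(-0.10) − (0.60)(-0.30) = 0.2000
  C_21 = −[(-0.40)(1.00) − (-0.15)(-0.10)] = 0.4150
  C_22 = (0.70)(1.00) − (-0.15)(-0.30) = 0.6550
  C_23 = −[(0.70)(-0.10) − (-0.40)(-0.30)] = 0.1900
  C_31 = (-0.40)(-0.20) − (-0.15)(0.60) = 0.1700
  C_32 = −[(0.70)(-0.20) − (-0.15)(-0.20)] = 0.1700
  C_33 = (0.70)(0.60) − (-0.40)(-0.20) = 0.3400
det(I−A) = Σ_j (I−A)_1j·C_1j = (0.70)(0.5800) + (-0.40)(0.2600) + (-0.15)(0.2000) = 0.2720
adj(I−A) = Cᵀ =
  [ 0.5800   0.4150   0.1700]
  [ 0.2600   0.6550   0.1700]
  [ 0.2000   0.1900   0.3400]
(I − A)⁻¹ = adj(I−A) / det(I−A) ≈
  [   2.1324     1.5257     0.6250]
  [   0.9559     2.4081     0.6250]
  [   0.7353     0.6985     1.2500]
The output multiplier for sector j is the column-j sum of the Leontief inverse (I − A)⁻¹ = adj(I−A) / det(I−A).
Column H of adj(I−A): (0.4150, 0.6550, 0.1900); det(I−A) = 0.2720.
m_H = (0.4150 + 0.6550 + 0.1900) / 0.2720 = 1.26 / 0.2720 ≈ 4.632.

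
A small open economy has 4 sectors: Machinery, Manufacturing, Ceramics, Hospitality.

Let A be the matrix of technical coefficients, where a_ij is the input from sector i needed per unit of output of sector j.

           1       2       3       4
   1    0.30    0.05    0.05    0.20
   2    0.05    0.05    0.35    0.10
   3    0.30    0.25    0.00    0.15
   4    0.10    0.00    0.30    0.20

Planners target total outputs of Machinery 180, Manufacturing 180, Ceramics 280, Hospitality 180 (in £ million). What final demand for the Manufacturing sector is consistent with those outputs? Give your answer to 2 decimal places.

I − A =
  [   0.70    -0.05    -0.05    -0.20]
  [  -0.05     0.95    -0.35    -0.10]
  [  -0.30    -0.25     1.00    -0.15]
  [  -0.10     0.00    -0.30     0.80]
d = (I − A) x:
  d_1 = (+0.70)·180 + (-0.05)·180 + (-0.05)·280 + (-0.20)·180 = 67.00
  d_2 = (-0.05)·180 + (+0.95)·180 + (-0.35)·280 + (-0.10)·180 = 46.00
  d_3 = (-0.30)·180 + (-0.25)·180 + (+1.00)·280 + (-0.15)·180 = 154.00
  d_4 = (-0.10)·180 + (+0.00)·180 + (-0.30)·280 + (+0.80)·180 = 42.00

d_2 = 46.00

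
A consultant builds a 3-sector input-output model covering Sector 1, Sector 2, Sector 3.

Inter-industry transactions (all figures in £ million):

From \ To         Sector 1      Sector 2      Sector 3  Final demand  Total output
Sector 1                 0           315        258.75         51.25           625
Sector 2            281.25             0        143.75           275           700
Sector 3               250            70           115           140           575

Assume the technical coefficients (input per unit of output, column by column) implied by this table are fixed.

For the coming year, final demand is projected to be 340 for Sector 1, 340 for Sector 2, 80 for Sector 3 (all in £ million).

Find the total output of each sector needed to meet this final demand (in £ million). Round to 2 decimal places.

x_1 = 1213.32, x_2 = 1096.94, x_3 = 843.78

Technical coefficients a_ij = z_ij / X_j:
  a_11 = 0/625 = 0.00, a_21 = 281.25/625 = 0.45, a_31 = 250/625 = 0.40
  a_12 = 315/700 = 0.45, a_22 = 0/700 = 0.00, a_32 = 70/700 = 0.10
  a_13 = 258.75/575 = 0.45, a_23 = 143.75/575 = 0.25, a_33 = 115/575 = 0.20
I − A =
  [   1.00    -0.45    -0.45]
  [  -0.45     1.00    -0.25]
  [  -0.40    -0.10     0.80]
Cofactors of I−A, C_ij = (−1)^(i+j)·(minor ij) (rows/columns in the sector order above):
  C_11 = (1.00)(0.80) − (-0.25)(-0.10) = 0.7750
  C_12 = −[(-0.45)(0.80) − (-0.25)(-0.40)] = 0.4600
  C_13 = (-0.45)(-0.10) − (1.00)(-0.40) = 0.4450
  C_21 = −[(-0.45)(0.80) − (-0.45)(-0.10)] = 0.4050
  C_22 = (1.00)(0.80) − (-0.45)(-0.40) = 0.6200
  C_23 = −[(1.00)(-0.10) − (-0.45)(-0.40)] = 0.2800
  C_31 = (-0.45)(-0.25) − (-0.45)(1.00) = 0.5625
  C_32 = −[(1.00)(-0.25) − (-0.45)(-0.45)] = 0.4525
  C_33 = (1.00)(1.00) − (-0.45)(-0.45) = 0.7975
det(I−A) = Σ_j (I−A)_1j·C_1j = (1.00)(0.7750) + (-0.45)(0.4600) + (-0.45)(0.4450) = 0.36775
adj(I−A) = Cᵀ =
  [ 0.7750   0.4050   0.5625]
  [ 0.4600   0.6200   0.4525]
  [ 0.4450   0.2800   0.7975]
(I − A)⁻¹ = adj(I−A) / det(I−A) ≈
  [   2.1074     1.1013     1.5296]
  [   1.2508     1.6859     1.2305]
  [   1.2101     0.7614     2.1686]
x = (I − A)⁻¹ d = adj(I−A)·d / det(I−A), with det(I−A) = 0.36775:
  x_1 = (0.7750·340 + 0.4050·340 + 0.5625·80) / 0.36775 = 446.20 / 0.36775 ≈ 1213.32
  x_2 = (0.4600·340 + 0.6200·340 + 0.4525·80) / 0.36775 = 403.40 / 0.36775 ≈ 1096.94
  x_3 = (0.4450·340 + 0.2800·340 + 0.7975·80) / 0.36775 = 310.30 / 0.36775 ≈ 843.78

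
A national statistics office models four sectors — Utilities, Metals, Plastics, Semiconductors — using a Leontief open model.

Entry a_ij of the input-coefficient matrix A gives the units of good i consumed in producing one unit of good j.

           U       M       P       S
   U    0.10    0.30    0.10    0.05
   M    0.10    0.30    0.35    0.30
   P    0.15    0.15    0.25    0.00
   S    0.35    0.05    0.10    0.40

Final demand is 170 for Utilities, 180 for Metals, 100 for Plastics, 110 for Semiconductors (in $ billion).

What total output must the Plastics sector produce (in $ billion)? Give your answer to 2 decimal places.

I − A =
  [   0.90    -0.30    -0.10    -0.05]
  [  -0.10     0.70    -0.35    -0.30]
  [  -0.15    -0.15     0.75     0.00]
  [  -0.35    -0.05    -0.10     0.60]
Compute the cofactors C_ij = (−1)^(i+j)·(3×3 minor ij) of I−A; the adjugate is their transpose:
adj(I−A) = Cᵀ =
  [ 0.267750   0.146625   0.116875   0.095625]
  [ 0.159750   0.382125   0.226875   0.204375]
  [ 0.085500   0.105750   0.302500   0.060000]
  [ 0.183750   0.135000   0.137500   0.375000]
det(I−A) = Σ_j (I−A)_1j·C_1j = (0.90)(0.267750) + (-0.30)(0.159750) + (-0.10)(0.085500) + (-0.05)(0.183750) = 0.1753125
(I − A)⁻¹ = adj(I−A) / det(I−A) ≈
  [   1.5273     0.8364     0.6667     0.5455]
  [   0.9112     2.1797     1.2941     1.1658]
  [   0.4877     0.6032     1.7255     0.3422]
  [   1.0481     0.7701     0.7843     2.1390]
x = (I − A)⁻¹ d = adj(I−A)·d / det(I−A), with det(I−A) = 0.1753125:
  x_U = (0.267750·170 + 0.146625·180 + 0.116875·100 + 0.095625·110) / 0.1753125 = 94.11625 / 0.1753125 ≈ 536.85
  x_M = (0.159750·170 + 0.382125·180 + 0.226875·100 + 0.204375·110) / 0.1753125 = 141.10875 / 0.1753125 ≈ 804.90
  x_P = (0.085500·170 + 0.105750·180 + 0.302500·100 + 0.060000·110) / 0.1753125 = 70.42 / 0.1753125 ≈ 401.68
  x_S = (0.183750·170 + 0.135000·180 + 0.137500·100 + 0.375000·110) / 0.1753125 = 110.5375 / 0.1753125 ≈ 630.52

x_P = 401.68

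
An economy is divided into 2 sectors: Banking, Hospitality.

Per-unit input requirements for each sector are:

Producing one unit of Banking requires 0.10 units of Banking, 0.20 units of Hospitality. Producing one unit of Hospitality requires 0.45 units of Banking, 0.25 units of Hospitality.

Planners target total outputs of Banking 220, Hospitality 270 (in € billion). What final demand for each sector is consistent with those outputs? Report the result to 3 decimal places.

d_B = 76.500, d_H = 158.500

I − A =
  [   0.90    -0.45]
  [  -0.20     0.75]
d = (I − A) x:
  d_B = (+0.90)·220 + (-0.45)·270 = 76.500
  d_H = (-0.20)·220 + (+0.75)·270 = 158.500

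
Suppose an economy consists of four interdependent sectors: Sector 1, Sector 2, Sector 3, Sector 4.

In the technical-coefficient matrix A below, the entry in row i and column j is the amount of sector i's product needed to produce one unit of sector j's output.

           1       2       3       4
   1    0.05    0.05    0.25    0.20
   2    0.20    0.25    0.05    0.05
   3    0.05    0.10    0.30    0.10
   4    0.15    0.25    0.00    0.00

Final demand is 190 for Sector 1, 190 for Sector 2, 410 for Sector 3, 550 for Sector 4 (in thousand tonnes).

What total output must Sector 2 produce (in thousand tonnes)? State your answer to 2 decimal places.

I − A =
  [   0.95    -0.05    -0.25    -0.20]
  [  -0.20     0.75    -0.05    -0.05]
  [  -0.05    -0.10     0.70    -0.10]
  [  -0.15    -0.25     0.00     1.00]
Compute the cofactors C_ij = (−1)^(i+j)·(3×3 minor ij) of I−A; the adjugate is their transpose:
adj(I−A) = Cᵀ =
  [ 0.510000   0.101250   0.189375   0.126000]
  [ 0.148500   0.627750   0.097875   0.070875]
  [ 0.073875   0.121500   0.657750   0.086625]
  [ 0.113625   0.172125   0.052875   0.472500]
det(I−A) = Σ_j (I−A)_1j·C_1j = (0.95)(0.510000) + (-0.05)(0.148500) + (-0.25)(0.073875) + (-0.20)(0.113625) = 0.43588125
(I − A)⁻¹ = adj(I−A) / det(I−A) ≈
  [   1.1700     0.2323     0.4345     0.2891]
  [   0.3407     1.4402     0.2245     0.1626]
  [   0.1695     0.2787     1.5090     0.1987]
  [   0.2607     0.3949     0.1213     1.0840]
x = (I − A)⁻¹ d = adj(I−A)·d / det(I−A), with det(I−A) = 0.43588125:
  x_1 = (0.510000·190 + 0.101250·190 + 0.189375·410 + 0.126000·550) / 0.43588125 = 263.08125 / 0.43588125 ≈ 603.56
  x_2 = (0.148500·190 + 0.627750·190 + 0.097875·410 + 0.070875·550) / 0.43588125 = 226.5975 / 0.43588125 ≈ 519.86
  x_3 = (0.073875·190 + 0.121500·190 + 0.657750·410 + 0.086625·550) / 0.43588125 = 354.4425 / 0.43588125 ≈ 813.16
  x_4 = (0.113625·190 + 0.172125·190 + 0.052875·410 + 0.472500·550) / 0.43588125 = 335.84625 / 0.43588125 ≈ 770.50

x_2 = 519.86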